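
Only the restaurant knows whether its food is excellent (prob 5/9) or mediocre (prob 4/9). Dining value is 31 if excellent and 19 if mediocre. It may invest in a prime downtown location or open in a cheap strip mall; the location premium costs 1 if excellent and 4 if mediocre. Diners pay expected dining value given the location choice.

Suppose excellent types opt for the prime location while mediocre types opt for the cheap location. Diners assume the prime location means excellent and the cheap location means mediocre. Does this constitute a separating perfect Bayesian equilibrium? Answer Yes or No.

No

Under these beliefs, the prime location earns price premium 31 and the cheap location earns price premium 19.
excellent: the prime location nets 31 − 1 = 30; the cheap location nets 19. excellent prefers the prime location.
mediocre: the prime location nets 31 − 4 = 27; the cheap location nets 19. mediocre would deviate to the prime location.
mediocre has a profitable deviation, so the profile is not an equilibrium.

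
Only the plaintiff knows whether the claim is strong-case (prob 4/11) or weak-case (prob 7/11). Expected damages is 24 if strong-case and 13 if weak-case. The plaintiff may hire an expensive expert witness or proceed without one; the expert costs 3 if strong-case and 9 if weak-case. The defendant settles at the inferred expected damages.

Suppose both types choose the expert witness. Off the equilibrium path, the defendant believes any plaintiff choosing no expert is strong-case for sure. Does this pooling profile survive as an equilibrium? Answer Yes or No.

No

On path, the defendant holds the prior and pays 4/11·24 + 7/11·13 = 17. Off path (no expert), believing strong-case, it pays 24.
strong-case: the expert witness nets 17 − 3 = 14; no expert nets 24. strong-case would deviate.
weak-case: the expert witness nets 17 − 9 = 8; no expert nets 24. weak-case would deviate.
A type deviates, so pooling fails.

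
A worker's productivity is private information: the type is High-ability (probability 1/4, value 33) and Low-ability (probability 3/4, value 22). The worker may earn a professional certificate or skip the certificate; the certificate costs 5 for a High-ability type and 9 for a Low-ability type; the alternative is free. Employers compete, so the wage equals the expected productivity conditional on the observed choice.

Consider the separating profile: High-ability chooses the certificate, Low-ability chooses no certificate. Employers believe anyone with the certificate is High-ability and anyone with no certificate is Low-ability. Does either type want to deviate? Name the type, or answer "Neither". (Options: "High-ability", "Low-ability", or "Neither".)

Low-ability

The certificate pays 33; no certificate pays 22.
High-ability: assigned the certificate, nets 33 − 5 = 28; deviating to no certificate nets 22.
Low-ability: assigned no certificate, nets 22; deviating to the certificate nets 33 − 9 = 24.
The Low-ability type gains 2 by deviating.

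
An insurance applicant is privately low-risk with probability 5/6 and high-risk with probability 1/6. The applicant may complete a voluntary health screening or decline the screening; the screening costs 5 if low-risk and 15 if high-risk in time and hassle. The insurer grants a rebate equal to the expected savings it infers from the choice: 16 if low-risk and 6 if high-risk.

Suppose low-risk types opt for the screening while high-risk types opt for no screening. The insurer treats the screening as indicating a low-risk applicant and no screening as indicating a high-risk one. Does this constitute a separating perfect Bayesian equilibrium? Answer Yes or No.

Yes

Under these beliefs, the screening earns rebate 16 and no screening earns rebate 6.
low-risk: the screening nets 16 − 5 = 11; no screening nets 6. low-risk prefers the screening.
high-risk: the screening nets 16 − 15 = 1; no screening nets 6. high-risk prefers no screening.
Neither type deviates, so the separating profile is an equilibrium.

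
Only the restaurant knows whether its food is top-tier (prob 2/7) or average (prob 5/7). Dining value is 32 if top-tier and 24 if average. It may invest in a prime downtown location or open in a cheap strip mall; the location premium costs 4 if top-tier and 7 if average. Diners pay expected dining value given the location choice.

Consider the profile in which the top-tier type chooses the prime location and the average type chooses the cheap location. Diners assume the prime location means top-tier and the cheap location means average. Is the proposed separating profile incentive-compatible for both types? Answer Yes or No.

Under these beliefs, the prime location earns price premium 32 and the cheap location earns price premium 24.
top-tier: the prime location nets 32 − 4 = 28; the cheap location nets 24. top-tier prefers the prime location.
average: the prime location nets 32 − 7 = 25; the cheap location nets 24. average would deviate to the prime location.
average has a profitable deviation, so the profile is not an equilibrium.

No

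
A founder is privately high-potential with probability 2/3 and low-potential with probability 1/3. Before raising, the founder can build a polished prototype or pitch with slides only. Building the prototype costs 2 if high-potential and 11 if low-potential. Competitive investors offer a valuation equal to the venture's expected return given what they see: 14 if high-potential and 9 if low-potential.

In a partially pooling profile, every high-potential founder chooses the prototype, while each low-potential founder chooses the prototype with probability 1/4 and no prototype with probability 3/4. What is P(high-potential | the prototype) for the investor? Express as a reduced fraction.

8/9

P(the prototype) = (2/3)·1 + (1/3)·(1/4) = 3/4.
By Bayes' rule, P(high-potential | the prototype) = (2/3) / (3/4) = 8/9.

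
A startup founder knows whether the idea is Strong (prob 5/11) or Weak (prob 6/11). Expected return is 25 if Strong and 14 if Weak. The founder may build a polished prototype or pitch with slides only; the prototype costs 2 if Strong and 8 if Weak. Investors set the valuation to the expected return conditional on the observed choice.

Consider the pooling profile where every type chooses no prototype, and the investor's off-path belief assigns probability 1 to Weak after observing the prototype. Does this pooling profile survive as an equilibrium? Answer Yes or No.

Yes

On path, the investor holds the prior and pays 5/11·25 + 6/11·14 = 19. Off path (the prototype), believing Weak, it pays 14.
Strong: no prototype nets 19; the prototype nets 14 − 2 = 12. Strong stays.
Weak: no prototype nets 19; the prototype nets 14 − 8 = 6. Weak stays.
No type deviates, so pooling is sustained.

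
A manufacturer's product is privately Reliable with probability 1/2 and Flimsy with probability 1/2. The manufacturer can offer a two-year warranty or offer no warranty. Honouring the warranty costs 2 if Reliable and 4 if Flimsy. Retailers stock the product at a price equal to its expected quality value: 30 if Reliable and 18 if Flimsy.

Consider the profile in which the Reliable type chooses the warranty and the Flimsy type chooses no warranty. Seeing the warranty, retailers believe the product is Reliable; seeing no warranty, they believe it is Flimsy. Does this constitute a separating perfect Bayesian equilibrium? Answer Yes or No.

Under these beliefs, the warranty earns price 30 and no warranty earns price 18.
Reliable: the warranty nets 30 − 2 = 28; no warranty nets 18. Reliable prefers the warranty.
Flimsy: the warranty nets 30 − 4 = 26; no warranty nets 18. Flimsy would deviate to the warranty.
Flimsy has a profitable deviation, so the profile is not an equilibrium.

No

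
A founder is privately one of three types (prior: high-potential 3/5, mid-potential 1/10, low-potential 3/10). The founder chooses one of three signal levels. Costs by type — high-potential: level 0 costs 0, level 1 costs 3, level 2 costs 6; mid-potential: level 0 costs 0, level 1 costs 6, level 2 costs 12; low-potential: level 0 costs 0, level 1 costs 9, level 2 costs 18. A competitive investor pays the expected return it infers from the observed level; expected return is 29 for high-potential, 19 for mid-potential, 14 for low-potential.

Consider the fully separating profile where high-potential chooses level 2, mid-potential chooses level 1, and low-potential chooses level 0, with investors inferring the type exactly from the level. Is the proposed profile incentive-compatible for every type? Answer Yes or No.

No

Separating valuations: level 2 → 29, level 1 → 19, level 0 → 14.
high-potential (assigned level 2): level 0: 14 − 0 = 14; level 1: 19 − 3 = 16; level 2: 29 − 6 = 23. high-potential stays.
mid-potential (assigned level 1): level 0: 14 − 0 = 14; level 1: 19 − 6 = 13; level 2: 29 − 12 = 17. mid-potential prefers level 2.
low-potential (assigned level 0): level 0: 14 − 0 = 14; level 1: 19 − 9 = 10; level 2: 29 − 18 = 11. low-potential stays.
At least one type deviates; the separating profile fails.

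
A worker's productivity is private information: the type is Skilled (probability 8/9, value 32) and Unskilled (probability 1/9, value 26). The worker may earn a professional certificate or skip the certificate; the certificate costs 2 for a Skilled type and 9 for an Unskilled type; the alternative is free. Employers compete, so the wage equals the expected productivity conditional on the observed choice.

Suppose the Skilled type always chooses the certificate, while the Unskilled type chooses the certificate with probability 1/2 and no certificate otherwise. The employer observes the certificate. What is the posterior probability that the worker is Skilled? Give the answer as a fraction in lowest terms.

16/17

P(the certificate) = (8/9)·1 + (1/9)·(1/2) = 17/18.
By Bayes' rule, P(Skilled | the certificate) = (8/9) / (17/18) = 16/17.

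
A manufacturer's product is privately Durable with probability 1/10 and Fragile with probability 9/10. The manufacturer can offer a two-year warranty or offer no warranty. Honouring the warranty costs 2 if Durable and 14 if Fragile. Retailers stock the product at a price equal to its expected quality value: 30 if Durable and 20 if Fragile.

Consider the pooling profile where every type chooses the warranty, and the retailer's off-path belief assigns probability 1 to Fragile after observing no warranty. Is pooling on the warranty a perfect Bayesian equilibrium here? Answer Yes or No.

No

On path, the retailer holds the prior and pays 1/10·30 + 9/10·20 = 21. Off path (no warranty), believing Fragile, it pays 20.
Durable: the warranty nets 21 − 2 = 19; no warranty nets 20. Durable would deviate.
Fragile: the warranty nets 21 − 14 = 7; no warranty nets 20. Fragile would deviate.
A type deviates, so pooling fails.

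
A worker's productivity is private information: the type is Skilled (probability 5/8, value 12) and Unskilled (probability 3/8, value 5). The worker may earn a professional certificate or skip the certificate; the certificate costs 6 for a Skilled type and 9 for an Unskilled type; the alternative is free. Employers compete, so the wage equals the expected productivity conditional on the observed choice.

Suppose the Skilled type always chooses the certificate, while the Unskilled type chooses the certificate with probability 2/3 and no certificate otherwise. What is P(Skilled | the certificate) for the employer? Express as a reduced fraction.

P(the certificate) = (5/8)·1 + (3/8)·(2/3) = 7/8.
By Bayes' rule, P(Skilled | the certificate) = (5/8) / (7/8) = 5/7.

5/7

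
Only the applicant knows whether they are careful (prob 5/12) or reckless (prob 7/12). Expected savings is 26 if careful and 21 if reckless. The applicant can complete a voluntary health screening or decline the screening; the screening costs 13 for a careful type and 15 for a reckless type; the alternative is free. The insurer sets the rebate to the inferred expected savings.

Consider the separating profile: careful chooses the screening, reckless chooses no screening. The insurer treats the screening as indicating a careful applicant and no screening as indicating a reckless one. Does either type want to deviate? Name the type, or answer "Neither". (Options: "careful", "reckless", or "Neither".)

The screening pays 26; no screening pays 21.
careful: assigned the screening, nets 26 − 13 = 13; deviating to no screening nets 21.
reckless: assigned no screening, nets 21; deviating to the screening nets 26 − 15 = 11.
The careful type gains 8 by deviating.

careful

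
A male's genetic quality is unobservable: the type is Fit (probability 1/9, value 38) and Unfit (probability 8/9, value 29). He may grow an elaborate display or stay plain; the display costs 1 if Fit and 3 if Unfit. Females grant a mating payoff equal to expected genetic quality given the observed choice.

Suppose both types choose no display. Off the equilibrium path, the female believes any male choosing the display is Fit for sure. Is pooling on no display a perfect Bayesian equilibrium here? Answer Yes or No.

On path, the female holds the prior and pays 1/9·38 + 8/9·29 = 30. Off path (the display), believing Fit, it pays 38.
Fit: no display nets 30; the display nets 38 − 1 = 37. Fit would deviate.
Unfit: no display nets 30; the display nets 38 − 3 = 35. Unfit would deviate.
A type deviates, so pooling fails.

No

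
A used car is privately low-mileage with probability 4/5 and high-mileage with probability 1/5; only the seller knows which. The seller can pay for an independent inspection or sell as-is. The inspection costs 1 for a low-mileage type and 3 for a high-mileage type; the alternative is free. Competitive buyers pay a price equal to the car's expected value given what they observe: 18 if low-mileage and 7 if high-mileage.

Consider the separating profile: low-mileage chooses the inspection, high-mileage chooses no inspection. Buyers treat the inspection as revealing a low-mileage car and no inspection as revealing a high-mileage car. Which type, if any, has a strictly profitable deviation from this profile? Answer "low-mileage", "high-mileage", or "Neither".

The inspection pays 18; no inspection pays 7.
low-mileage: assigned the inspection, nets 18 − 1 = 17; deviating to no inspection nets 7.
high-mileage: assigned no inspection, nets 7; deviating to the inspection nets 18 − 3 = 15.
The high-mileage type gains 8 by deviating.

high-mileage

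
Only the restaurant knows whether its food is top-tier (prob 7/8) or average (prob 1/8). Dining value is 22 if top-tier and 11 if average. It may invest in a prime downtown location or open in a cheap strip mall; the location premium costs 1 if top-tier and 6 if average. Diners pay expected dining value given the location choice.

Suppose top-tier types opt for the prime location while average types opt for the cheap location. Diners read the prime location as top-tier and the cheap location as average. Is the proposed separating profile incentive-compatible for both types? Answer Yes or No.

Under these beliefs, the prime location earns price premium 22 and the cheap location earns price premium 11.
top-tier: the prime location nets 22 − 1 = 21; the cheap location nets 11. top-tier prefers the prime location.
average: the prime location nets 22 − 6 = 16; the cheap location nets 11. average would deviate to the prime location.
average has a profitable deviation, so the profile is not an equilibrium.

No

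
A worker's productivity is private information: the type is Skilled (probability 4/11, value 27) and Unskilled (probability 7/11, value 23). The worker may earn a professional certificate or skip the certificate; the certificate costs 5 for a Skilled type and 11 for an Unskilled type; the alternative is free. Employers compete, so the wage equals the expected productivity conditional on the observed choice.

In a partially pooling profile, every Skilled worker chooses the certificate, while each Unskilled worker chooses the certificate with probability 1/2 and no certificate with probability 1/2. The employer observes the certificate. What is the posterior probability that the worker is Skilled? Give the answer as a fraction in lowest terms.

P(the certificate) = (4/11)·1 + (7/11)·(1/2) = 15/22.
By Bayes' rule, P(Skilled | the certificate) = (4/11) / (15/22) = 8/15.

8/15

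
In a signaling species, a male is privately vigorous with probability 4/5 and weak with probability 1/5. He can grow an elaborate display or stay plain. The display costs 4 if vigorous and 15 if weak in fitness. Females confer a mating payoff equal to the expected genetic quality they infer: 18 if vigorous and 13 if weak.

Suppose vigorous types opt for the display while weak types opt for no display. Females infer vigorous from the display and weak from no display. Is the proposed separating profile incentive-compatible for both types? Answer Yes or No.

Yes

Under these beliefs, the display earns mating payoff 18 and no display earns mating payoff 13.
vigorous: the display nets 18 − 4 = 14; no display nets 13. vigorous prefers the display.
weak: the display nets 18 − 15 = 3; no display nets 13. weak prefers no display.
Neither type deviates, so the separating profile is an equilibrium.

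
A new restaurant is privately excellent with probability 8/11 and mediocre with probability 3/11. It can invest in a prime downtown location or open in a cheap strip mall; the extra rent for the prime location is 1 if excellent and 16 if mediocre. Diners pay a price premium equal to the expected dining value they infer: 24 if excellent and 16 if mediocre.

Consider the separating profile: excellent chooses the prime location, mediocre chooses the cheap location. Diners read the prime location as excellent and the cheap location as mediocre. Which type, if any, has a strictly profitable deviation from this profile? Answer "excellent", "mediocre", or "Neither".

The prime location pays 24; the cheap location pays 16.
excellent: assigned the prime location, nets 24 − 1 = 23; deviating to the cheap location nets 16.
mediocre: assigned the cheap location, nets 16; deviating to the prime location nets 24 − 16 = 8.
Both types strictly prefer their assigned action; no profitable deviation.

Neither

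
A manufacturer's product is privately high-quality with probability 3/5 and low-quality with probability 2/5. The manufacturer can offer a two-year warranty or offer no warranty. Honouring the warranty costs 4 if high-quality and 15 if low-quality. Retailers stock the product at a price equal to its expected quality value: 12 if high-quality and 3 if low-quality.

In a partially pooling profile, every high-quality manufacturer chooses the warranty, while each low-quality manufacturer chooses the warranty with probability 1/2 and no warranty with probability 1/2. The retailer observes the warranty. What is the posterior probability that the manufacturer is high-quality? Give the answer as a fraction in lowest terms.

P(the warranty) = (3/5)·1 + (2/5)·(1/2) = 4/5.
By Bayes' rule, P(high-quality | the warranty) = (3/5) / (4/5) = 3/4.

3/4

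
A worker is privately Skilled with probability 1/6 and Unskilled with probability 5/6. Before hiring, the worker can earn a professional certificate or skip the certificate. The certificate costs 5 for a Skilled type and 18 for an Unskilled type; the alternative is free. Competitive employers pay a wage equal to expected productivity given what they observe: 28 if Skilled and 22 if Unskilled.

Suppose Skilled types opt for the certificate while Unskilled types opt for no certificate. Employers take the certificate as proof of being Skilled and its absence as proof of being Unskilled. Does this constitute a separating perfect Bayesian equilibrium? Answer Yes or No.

Yes

Under these beliefs, the certificate earns wage 28 and no certificate earns wage 22.
Skilled: the certificate nets 28 − 5 = 23; no certificate nets 22. Skilled prefers the certificate.
Unskilled: the certificate nets 28 − 18 = 10; no certificate nets 22. Unskilled prefers no certificate.
Neither type deviates, so the separating profile is an equilibrium.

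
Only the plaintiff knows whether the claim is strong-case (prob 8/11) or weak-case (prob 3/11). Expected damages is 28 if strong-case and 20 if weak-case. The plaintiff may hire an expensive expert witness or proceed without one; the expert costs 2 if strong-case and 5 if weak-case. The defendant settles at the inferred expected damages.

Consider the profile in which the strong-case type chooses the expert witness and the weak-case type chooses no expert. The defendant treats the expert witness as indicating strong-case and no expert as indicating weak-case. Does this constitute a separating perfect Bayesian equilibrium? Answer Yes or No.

Under these beliefs, the expert witness earns settlement 28 and no expert earns settlement 20.
strong-case: the expert witness nets 28 − 2 = 26; no expert nets 20. strong-case prefers the expert witness.
weak-case: the expert witness nets 28 − 5 = 23; no expert nets 20. weak-case would deviate to the expert witness.
weak-case has a profitable deviation, so the profile is not an equilibrium.

No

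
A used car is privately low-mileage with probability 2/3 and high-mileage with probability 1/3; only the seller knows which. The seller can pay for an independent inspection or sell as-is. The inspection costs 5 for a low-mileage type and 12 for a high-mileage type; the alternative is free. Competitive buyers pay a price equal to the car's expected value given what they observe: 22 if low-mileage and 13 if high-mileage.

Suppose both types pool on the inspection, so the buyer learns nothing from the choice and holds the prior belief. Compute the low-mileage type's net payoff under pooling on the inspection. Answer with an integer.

14

Pooled price = 2/3·22 + 1/3·13 = 19.
low-mileage pays cost 5 for the inspection, so net payoff = 19 − 5 = 14.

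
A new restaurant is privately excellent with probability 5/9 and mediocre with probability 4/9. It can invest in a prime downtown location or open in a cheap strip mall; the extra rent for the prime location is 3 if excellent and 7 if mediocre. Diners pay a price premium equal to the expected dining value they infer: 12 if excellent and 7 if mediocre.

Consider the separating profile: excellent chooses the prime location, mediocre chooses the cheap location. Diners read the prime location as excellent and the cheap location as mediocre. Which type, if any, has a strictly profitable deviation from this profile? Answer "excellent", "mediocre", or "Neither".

Neither

The prime location pays 12; the cheap location pays 7.
excellent: assigned the prime location, nets 12 − 3 = 9; deviating to the cheap location nets 7.
mediocre: assigned the cheap location, nets 7; deviating to the prime location nets 12 − 7 = 5.
Both types strictly prefer their assigned action; no profitable deviation.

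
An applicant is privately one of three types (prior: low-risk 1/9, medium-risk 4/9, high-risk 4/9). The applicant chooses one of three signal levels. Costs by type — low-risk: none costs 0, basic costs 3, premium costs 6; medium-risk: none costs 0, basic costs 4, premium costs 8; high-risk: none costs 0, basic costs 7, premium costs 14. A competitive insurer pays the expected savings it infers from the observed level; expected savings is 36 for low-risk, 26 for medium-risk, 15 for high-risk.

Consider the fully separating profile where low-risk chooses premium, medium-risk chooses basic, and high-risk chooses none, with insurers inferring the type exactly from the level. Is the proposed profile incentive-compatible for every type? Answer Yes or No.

Separating rebates: premium → 36, basic → 26, none → 15.
low-risk (assigned premium): none: 15 − 0 = 15; basic: 26 − 3 = 23; premium: 36 − 6 = 30. low-risk stays.
medium-risk (assigned basic): none: 15 − 0 = 15; basic: 26 − 4 = 22; premium: 36 − 8 = 28. medium-risk prefers premium.
high-risk (assigned none): none: 15 − 0 = 15; basic: 26 − 7 = 19; premium: 36 − 14 = 22. high-risk prefers premium.
At least one type deviates; the separating profile fails.

No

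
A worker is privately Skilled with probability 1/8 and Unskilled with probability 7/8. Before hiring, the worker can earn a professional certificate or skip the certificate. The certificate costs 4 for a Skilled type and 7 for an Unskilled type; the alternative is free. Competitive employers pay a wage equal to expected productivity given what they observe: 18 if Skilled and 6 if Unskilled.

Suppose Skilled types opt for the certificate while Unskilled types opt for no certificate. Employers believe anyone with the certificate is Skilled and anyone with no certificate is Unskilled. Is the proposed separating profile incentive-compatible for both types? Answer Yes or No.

No

Under these beliefs, the certificate earns wage 18 and no certificate earns wage 6.
Skilled: the certificate nets 18 − 4 = 14; no certificate nets 6. Skilled prefers the certificate.
Unskilled: the certificate nets 18 − 7 = 11; no certificate nets 6. Unskilled would deviate to the certificate.
Unskilled has a profitable deviation, so the profile is not an equilibrium.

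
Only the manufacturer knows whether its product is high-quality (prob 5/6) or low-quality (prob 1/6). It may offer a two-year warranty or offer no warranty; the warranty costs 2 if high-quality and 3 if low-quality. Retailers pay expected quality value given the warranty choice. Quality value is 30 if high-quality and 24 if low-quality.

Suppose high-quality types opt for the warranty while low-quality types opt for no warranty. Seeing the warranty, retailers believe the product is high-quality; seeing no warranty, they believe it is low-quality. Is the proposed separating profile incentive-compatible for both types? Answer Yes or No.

Under these beliefs, the warranty earns price 30 and no warranty earns price 24.
high-quality: the warranty nets 30 − 2 = 28; no warranty nets 24. high-quality prefers the warranty.
low-quality: the warranty nets 30 − 3 = 27; no warranty nets 24. low-quality would deviate to the warranty.
low-quality has a profitable deviation, so the profile is not an equilibrium.

No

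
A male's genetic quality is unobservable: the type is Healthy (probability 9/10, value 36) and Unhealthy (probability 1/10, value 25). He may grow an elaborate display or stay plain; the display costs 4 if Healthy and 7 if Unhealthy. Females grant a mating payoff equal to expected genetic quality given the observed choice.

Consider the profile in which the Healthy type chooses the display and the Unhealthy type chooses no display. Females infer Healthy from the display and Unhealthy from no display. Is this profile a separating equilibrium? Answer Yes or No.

Under these beliefs, the display earns mating payoff 36 and no display earns mating payoff 25.
Healthy: the display nets 36 − 4 = 32; no display nets 25. Healthy prefers the display.
Unhealthy: the display nets 36 − 7 = 29; no display nets 25. Unhealthy would deviate to the display.
Unhealthy has a profitable deviation, so the profile is not an equilibrium.

No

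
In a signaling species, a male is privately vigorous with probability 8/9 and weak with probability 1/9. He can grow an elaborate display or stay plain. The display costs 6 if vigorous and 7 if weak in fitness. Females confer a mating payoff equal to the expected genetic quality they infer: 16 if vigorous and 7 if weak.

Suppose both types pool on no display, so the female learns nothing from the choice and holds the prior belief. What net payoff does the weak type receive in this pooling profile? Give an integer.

Pooled mating payoff = 8/9·16 + 1/9·7 = 15.
weak pays no cost for no display, so net payoff = 15.

15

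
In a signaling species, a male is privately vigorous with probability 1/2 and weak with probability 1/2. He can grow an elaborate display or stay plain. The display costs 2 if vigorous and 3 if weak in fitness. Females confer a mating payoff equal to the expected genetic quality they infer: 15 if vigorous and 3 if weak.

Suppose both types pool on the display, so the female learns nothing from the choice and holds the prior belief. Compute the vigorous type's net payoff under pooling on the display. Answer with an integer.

7

Pooled mating payoff = 1/2·15 + 1/2·3 = 9.
vigorous pays cost 2 for the display, so net payoff = 9 − 2 = 7.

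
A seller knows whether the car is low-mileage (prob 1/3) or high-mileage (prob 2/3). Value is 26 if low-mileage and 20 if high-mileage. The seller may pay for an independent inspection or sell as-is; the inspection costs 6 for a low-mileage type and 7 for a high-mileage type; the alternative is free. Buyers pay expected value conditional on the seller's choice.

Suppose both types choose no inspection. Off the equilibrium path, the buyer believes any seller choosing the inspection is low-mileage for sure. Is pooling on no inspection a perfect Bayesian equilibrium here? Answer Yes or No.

Yes

On path, the buyer holds the prior and pays 1/3·26 + 2/3·20 = 22. Off path (the inspection), believing low-mileage, it pays 26.
low-mileage: no inspection nets 22; the inspection nets 26 − 6 = 20. low-mileage stays.
high-mileage: no inspection nets 22; the inspection nets 26 − 7 = 19. high-mileage stays.
No type deviates, so pooling is sustained.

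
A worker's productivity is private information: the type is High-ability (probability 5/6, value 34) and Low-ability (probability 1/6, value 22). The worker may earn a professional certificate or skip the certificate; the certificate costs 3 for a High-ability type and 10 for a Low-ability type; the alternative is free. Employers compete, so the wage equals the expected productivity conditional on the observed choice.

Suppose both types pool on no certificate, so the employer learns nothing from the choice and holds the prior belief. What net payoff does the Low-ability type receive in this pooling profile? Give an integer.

Pooled wage = 5/6·34 + 1/6·22 = 32.
Low-ability pays no cost for no certificate, so net payoff = 32.

32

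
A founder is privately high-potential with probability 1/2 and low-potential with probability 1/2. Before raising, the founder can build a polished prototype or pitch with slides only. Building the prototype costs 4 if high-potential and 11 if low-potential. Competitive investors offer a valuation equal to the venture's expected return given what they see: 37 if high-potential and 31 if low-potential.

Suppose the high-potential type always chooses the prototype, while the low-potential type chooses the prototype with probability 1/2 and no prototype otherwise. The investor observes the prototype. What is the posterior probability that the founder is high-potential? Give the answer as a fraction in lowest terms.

2/3

P(the prototype) = (1/2)·1 + (1/2)·(1/2) = 3/4.
By Bayes' rule, P(high-potential | the prototype) = (1/2) / (3/4) = 2/3.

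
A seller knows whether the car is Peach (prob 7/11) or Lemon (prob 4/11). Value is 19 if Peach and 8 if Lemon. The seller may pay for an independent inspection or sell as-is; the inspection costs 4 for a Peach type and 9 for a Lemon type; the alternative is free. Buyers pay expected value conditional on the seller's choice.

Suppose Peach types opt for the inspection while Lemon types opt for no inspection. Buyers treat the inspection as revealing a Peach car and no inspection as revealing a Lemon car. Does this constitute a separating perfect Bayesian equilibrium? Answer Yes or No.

Under these beliefs, the inspection earns price 19 and no inspection earns price 8.
Peach: the inspection nets 19 − 4 = 15; no inspection nets 8. Peach prefers the inspection.
Lemon: the inspection nets 19 − 9 = 10; no inspection nets 8. Lemon would deviate to the inspection.
Lemon has a profitable deviation, so the profile is not an equilibrium.

No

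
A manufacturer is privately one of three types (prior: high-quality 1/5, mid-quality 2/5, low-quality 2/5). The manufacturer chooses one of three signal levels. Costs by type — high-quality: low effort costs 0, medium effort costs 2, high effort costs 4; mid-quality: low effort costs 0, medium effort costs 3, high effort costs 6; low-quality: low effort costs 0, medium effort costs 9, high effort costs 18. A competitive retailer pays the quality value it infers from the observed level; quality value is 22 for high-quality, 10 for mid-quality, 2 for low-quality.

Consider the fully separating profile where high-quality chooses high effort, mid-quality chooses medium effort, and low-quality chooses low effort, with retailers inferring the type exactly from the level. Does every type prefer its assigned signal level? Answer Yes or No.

No

Separating prices: high effort → 22, medium effort → 10, low effort → 2.
high-quality (assigned high effort): low effort: 2 − 0 = 2; medium effort: 10 − 2 = 8; high effort: 22 − 4 = 18. high-quality stays.
mid-quality (assigned medium effort): low effort: 2 − 0 = 2; medium effort: 10 − 3 = 7; high effort: 22 − 6 = 16. mid-quality prefers high effort.
low-quality (assigned low effort): low effort: 2 − 0 = 2; medium effort: 10 − 9 = 1; high effort: 22 − 18 = 4. low-quality prefers high effort.
At least one type deviates; the separating profile fails.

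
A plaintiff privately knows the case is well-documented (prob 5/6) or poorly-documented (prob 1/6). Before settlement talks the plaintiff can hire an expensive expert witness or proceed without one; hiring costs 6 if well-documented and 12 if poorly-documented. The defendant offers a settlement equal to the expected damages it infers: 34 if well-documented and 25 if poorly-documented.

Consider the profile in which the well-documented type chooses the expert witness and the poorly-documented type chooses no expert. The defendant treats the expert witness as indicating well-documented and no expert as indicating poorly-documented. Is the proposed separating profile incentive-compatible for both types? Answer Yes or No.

Under these beliefs, the expert witness earns settlement 34 and no expert earns settlement 25.
well-documented: the expert witness nets 34 − 6 = 28; no expert nets 25. well-documented prefers the expert witness.
poorly-documented: the expert witness nets 34 − 12 = 22; no expert nets 25. poorly-documented prefers no expert.
Neither type deviates, so the separating profile is an equilibrium.

Yes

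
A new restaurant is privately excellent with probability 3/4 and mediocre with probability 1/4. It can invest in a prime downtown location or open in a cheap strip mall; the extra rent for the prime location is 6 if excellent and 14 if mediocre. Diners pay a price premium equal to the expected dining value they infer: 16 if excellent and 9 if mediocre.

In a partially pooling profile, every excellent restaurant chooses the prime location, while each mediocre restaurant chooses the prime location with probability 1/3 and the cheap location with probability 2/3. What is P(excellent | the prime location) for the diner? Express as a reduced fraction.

9/10

P(the prime location) = (3/4)·1 + (1/4)·(1/3) = 5/6.
By Bayes' rule, P(excellent | the prime location) = (3/4) / (5/6) = 9/10.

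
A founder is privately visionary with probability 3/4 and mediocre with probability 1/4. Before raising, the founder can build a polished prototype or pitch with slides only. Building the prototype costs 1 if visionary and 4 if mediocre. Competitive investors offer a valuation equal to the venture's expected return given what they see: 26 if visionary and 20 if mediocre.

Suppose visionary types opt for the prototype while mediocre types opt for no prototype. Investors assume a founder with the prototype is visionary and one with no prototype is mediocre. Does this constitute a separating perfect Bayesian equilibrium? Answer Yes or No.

Under these beliefs, the prototype earns valuation 26 and no prototype earns valuation 20.
visionary: the prototype nets 26 − 1 = 25; no prototype nets 20. visionary prefers the prototype.
mediocre: the prototype nets 26 − 4 = 22; no prototype nets 20. mediocre would deviate to the prototype.
mediocre has a profitable deviation, so the profile is not an equilibrium.

No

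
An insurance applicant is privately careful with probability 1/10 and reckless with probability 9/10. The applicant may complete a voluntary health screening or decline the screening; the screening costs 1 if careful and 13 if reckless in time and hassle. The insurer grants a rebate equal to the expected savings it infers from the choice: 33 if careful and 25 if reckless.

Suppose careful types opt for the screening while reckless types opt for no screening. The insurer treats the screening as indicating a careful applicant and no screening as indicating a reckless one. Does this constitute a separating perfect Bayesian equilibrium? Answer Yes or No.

Under these beliefs, the screening earns rebate 33 and no screening earns rebate 25.
careful: the screening nets 33 − 1 = 32; no screening nets 25. careful prefers the screening.
reckless: the screening nets 33 − 13 = 20; no screening nets 25. reckless prefers no screening.
Neither type deviates, so the separating profile is an equilibrium.

Yes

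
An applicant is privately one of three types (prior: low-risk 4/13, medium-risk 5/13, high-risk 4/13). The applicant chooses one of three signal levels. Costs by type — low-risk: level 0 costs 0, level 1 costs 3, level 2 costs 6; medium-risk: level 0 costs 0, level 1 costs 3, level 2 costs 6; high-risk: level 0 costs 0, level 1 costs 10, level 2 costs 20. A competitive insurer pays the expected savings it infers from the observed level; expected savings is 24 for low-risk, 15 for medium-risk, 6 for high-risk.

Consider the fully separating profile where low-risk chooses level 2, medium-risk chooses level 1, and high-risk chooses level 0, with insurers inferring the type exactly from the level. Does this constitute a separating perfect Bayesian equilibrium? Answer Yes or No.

Separating rebates: level 2 → 24, level 1 → 15, level 0 → 6.
low-risk (assigned level 2): level 0: 6 − 0 = 6; level 1: 15 − 3 = 12; level 2: 24 − 6 = 18. low-risk stays.
medium-risk (assigned level 1): level 0: 6 − 0 = 6; level 1: 15 − 3 = 12; level 2: 24 − 6 = 18. medium-risk prefers level 2.
high-risk (assigned level 0): level 0: 6 − 0 = 6; level 1: 15 − 10 = 5; level 2: 24 − 20 = 4. high-risk stays.
At least one type deviates; the separating profile fails.

No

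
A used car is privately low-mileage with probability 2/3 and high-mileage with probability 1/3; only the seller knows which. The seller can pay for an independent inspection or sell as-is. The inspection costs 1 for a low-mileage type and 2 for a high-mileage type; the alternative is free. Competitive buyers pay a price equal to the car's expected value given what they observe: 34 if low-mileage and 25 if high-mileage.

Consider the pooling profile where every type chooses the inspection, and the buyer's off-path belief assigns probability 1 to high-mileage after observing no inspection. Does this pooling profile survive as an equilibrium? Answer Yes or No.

On path, the buyer holds the prior and pays 2/3·34 + 1/3·25 = 31. Off path (no inspection), believing high-mileage, it pays 25.
low-mileage: the inspection nets 31 − 1 = 30; no inspection nets 25. low-mileage stays.
high-mileage: the inspection nets 31 − 2 = 29; no inspection nets 25. high-mileage stays.
No type deviates, so pooling is sustained.

Yes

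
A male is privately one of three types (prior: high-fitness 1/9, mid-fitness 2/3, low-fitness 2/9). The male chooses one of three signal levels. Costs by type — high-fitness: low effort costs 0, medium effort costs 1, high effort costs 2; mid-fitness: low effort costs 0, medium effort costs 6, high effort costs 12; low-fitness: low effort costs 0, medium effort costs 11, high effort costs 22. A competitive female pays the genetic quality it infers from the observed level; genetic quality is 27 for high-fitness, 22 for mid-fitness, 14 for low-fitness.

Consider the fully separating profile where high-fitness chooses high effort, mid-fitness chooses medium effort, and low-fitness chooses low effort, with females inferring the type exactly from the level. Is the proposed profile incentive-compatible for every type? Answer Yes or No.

Yes

Separating mating payoffs: high effort → 27, medium effort → 22, low effort → 14.
high-fitness (assigned high effort): low effort: 14 − 0 = 14; medium effort: 22 − 1 = 21; high effort: 27 − 2 = 25. high-fitness stays.
mid-fitness (assigned medium effort): low effort: 14 − 0 = 14; medium effort: 22 − 6 = 16; high effort: 27 − 12 = 15. mid-fitness stays.
low-fitness (assigned low effort): low effort: 14 − 0 = 14; medium effort: 22 − 11 = 11; high effort: 27 − 22 = 5. low-fitness stays.
Every type prefers its assigned level; separation holds.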